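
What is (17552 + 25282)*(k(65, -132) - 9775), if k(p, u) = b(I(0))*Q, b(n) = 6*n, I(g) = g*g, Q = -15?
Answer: -418702350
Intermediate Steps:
I(g) = g²
k(p, u) = 0 (k(p, u) = (6*0²)*(-15) = (6*0)*(-15) = 0*(-15) = 0)
(17552 + 25282)*(k(65, -132) - 9775) = (17552 + 25282)*(0 - 9775) = 42834*(-9775) = -418702350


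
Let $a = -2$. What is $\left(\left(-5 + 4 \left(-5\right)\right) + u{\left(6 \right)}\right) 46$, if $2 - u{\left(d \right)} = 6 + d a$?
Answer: $-782$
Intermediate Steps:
$u{\left(d \right)} = -4 + 2 d$ ($u{\left(d \right)} = 2 - \left(6 + d \left(-2\right)\right) = 2 - \left(6 - 2 d\right) = 2 + \left(-6 + 2 d\right) = -4 + 2 d$)
$\left(\left(-5 + 4 \left(-5\right)\right) + u{\left(6 \right)}\right) 46 = \left(\left(-5 + 4 \left(-5\right)\right) + \left(-4 + 2 \cdot 6\right)\right) 46 = \left(\left(-5 - 20\right) + \left(-4 + 12\right)\right) 46 = \left(-25 + 8\right) 46 = \left(-17\right) 46 = -782$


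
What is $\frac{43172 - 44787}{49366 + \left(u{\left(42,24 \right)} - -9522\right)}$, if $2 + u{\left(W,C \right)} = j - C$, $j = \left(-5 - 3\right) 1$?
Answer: $- \frac{95}{3462} \approx -0.027441$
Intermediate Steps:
$j = -8$ ($j = \left(-8\right) 1 = -8$)
$u{\left(W,C \right)} = -10 - C$ ($u{\left(W,C \right)} = -2 - \left(8 + C\right) = -10 - C$)
$\frac{43172 - 44787}{49366 + \left(u{\left(42,24 \right)} - -9522\right)} = \frac{43172 - 44787}{49366 - -9488} = - \frac{1615}{49366 + \left(\left(-10 - 24\right) + 9522\right)} = - \frac{1615}{49366 + \left(-34 + 9522\right)} = - \frac{1615}{49366 + 9488} = - \frac{1615}{58854} = \left(-1615\right) \frac{1}{58854} = - \frac{95}{3462}$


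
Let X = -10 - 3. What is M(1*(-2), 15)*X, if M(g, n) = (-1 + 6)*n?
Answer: -975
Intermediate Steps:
X = -13
M(g, n) = 5*n
M(1*(-2), 15)*X = (5*15)*(-13) = 75*(-13) = -975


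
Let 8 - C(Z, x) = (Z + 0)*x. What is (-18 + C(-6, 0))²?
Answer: 100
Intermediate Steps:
C(Z, x) = 8 - Z*x (C(Z, x) = 8 - (Z + 0)*x = 8 - Z*x)
(-18 + C(-6, 0))² = (-18 + (8 - 1*(-6)*0))² = (-18 + (8 + 0))² = (-18 + 8)² = (-10)² = 100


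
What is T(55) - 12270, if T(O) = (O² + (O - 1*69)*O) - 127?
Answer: -10142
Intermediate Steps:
T(O) = -127 + O² + O*(-69 + O) (T(O) = (O² + (O - 69)*O) - 127 = (O² + (-69 + O)*O) - 127 = (O² + O*(-69 + O)) - 127 = -127 + O² + O*(-69 + O))
T(55) - 12270 = (-127 - 69*55 + 2*55²) - 12270 = (-127 - 3795 + 2*3025) - 12270 = (-127 - 3795 + 6050) - 12270 = 2128 - 12270 = -10142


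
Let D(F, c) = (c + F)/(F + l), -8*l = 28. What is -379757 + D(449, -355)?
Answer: -338363299/891 ≈ -3.7976e+5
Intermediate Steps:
l = -7/2 (l = -⅛*28 = -7/2 ≈ -3.5000)
D(F, c) = (F + c)/(-7/2 + F) (D(F, c) = (c + F)/(F - 7/2) = (F + c)/(-7/2 + F))
-379757 + D(449, -355) = -379757 + 2*(449 - 355)/(-7 + 2*449) = -379757 + 2*94/(-7 + 898) = -379757 + 2*94/891 = -379757 + 2*(1/891)*94 = -379757 + 188/891 = -338363299/891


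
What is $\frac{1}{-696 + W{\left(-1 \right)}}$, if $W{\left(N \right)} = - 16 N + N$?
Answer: $- \frac{1}{681} \approx -0.0014684$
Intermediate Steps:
$W{\left(N \right)} = - 15 N$
$\frac{1}{-696 + W{\left(-1 \right)}} = \frac{1}{-696 - -15} = \frac{1}{-696 + 15} = \frac{1}{-681} = - \frac{1}{681}$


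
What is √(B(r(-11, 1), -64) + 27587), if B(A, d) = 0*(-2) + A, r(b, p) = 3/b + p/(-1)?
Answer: √3337873/11 ≈ 166.09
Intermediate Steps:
r(b, p) = -p + 3/b (r(b, p) = 3/b + p*(-1) = 3/b - p = -p + 3/b)
B(A, d) = A (B(A, d) = 0 + A = A)
√(B(r(-11, 1), -64) + 27587) = √((-1*1 + 3/(-11)) + 27587) = √((-1 + 3*(-1/11)) + 27587) = √((-1 - 3/11) + 27587) = √(-14/11 + 27587) = √(303443/11) = √3337873/11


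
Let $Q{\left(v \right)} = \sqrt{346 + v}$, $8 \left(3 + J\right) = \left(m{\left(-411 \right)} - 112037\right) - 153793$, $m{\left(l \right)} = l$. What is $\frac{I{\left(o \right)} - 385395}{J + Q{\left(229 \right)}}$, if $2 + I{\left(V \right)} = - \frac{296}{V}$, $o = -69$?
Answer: $\frac{539470072968}{46589465965} + \frac{243127744 \sqrt{23}}{139768397895} \approx 11.588$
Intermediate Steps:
$J = - \frac{266265}{8}$ ($J = -3 + \frac{\left(-411 - 112037\right) - 153793}{8} = -3 + \frac{-112448 - 153793}{8} = -3 + \frac{1}{8} \left(-266241\right) = -3 - \frac{266241}{8} = - \frac{266265}{8} \approx -33283.0$)
$I{\left(V \right)} = -2 - \frac{296}{V}$
$\frac{I{\left(o \right)} - 385395}{J + Q{\left(229 \right)}} = \frac{\left(-2 - \frac{296}{-69}\right) - 385395}{- \frac{266265}{8} + \sqrt{346 + 229}} = \frac{\left(-2 - - \frac{296}{69}\right) - 385395}{- \frac{266265}{8} + \sqrt{575}} = \frac{\left(-2 + \frac{296}{69}\right) - 385395}{- \frac{266265}{8} + 5 \sqrt{23}} = \frac{\frac{158}{69} - 385395}{- \frac{266265}{8} + 5 \sqrt{23}} = - \frac{26592097}{69 \left(- \frac{266265}{8} + 5 \sqrt{23}\right)}$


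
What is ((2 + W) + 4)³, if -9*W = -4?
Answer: 195112/729 ≈ 267.64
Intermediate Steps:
W = 4/9 (W = -⅑*(-4) = 4/9 ≈ 0.44444)
((2 + W) + 4)³ = ((2 + 4/9) + 4)³ = (22/9 + 4)³ = (58/9)³ = 195112/729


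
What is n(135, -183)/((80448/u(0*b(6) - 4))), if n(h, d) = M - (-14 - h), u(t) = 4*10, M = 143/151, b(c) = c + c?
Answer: 56605/759228 ≈ 0.074556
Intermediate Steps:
b(c) = 2*c
M = 143/151 (M = 143*(1/151) = 143/151 ≈ 0.94702)
u(t) = 40
n(h, d) = 2257/151 + h (n(h, d) = 143/151 - (-14 - h) = 143/151 + (14 + h) = 2257/151 + h)
n(135, -183)/((80448/u(0*b(6) - 4))) = (2257/151 + 135)/((80448/40)) = 22642/(151*((80448*(1/40)))) = 22642/(151*(10056/5)) = (22642/151)*(5/10056) = 56605/759228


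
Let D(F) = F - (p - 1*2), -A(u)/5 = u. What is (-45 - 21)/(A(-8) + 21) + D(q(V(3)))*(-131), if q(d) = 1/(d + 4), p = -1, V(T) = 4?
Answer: -200303/488 ≈ -410.46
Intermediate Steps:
A(u) = -5*u
q(d) = 1/(4 + d)
D(F) = 3 + F (D(F) = F - (-1 - 1*2) = F - (-1 - 2) = F - 1*(-3) = F + 3 = 3 + F)
(-45 - 21)/(A(-8) + 21) + D(q(V(3)))*(-131) = (-45 - 21)/(-5*(-8) + 21) + (3 + 1/(4 + 4))*(-131) = -66/(40 + 21) + (3 + 1/8)*(-131) = -66/61 + (3 + 1/8)*(-131) = -66*1/61 + (25/8)*(-131) = -66/61 - 3275/8 = -200303/488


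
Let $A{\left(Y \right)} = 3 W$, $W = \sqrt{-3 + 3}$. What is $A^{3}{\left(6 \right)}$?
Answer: $0$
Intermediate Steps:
$W = 0$ ($W = \sqrt{0} = 0$)
$A{\left(Y \right)} = 0$ ($A{\left(Y \right)} = 3 \cdot 0 = 0$)
$A^{3}{\left(6 \right)} = 0^{3} = 0$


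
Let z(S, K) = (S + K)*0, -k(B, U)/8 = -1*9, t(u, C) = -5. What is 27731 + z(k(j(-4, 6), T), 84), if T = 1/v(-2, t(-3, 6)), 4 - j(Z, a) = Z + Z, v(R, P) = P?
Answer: 27731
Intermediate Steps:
j(Z, a) = 4 - 2*Z (j(Z, a) = 4 - (Z + Z) = 4 - 2*Z)
T = -1/5 (T = 1/(-5) = -1/5 ≈ -0.20000)
k(B, U) = 72 (k(B, U) = -(-8)*9 = -8*(-9) = 72)
z(S, K) = 0 (z(S, K) = (K + S)*0 = 0)
27731 + z(k(j(-4, 6), T), 84) = 27731 + 0 = 27731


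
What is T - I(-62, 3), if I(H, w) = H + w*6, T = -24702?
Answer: -24658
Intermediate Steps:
I(H, w) = H + 6*w
T - I(-62, 3) = -24702 - (-62 + 6*3) = -24702 - (-62 + 18) = -24702 - 1*(-44) = -24702 + 44 = -24658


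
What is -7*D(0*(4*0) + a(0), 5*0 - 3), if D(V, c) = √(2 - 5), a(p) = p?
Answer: -7*I*√3 ≈ -12.124*I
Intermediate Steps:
D(V, c) = I*√3 (D(V, c) = √(-3) = I*√3)
-7*D(0*(4*0) + a(0), 5*0 - 3) = -7*I*√3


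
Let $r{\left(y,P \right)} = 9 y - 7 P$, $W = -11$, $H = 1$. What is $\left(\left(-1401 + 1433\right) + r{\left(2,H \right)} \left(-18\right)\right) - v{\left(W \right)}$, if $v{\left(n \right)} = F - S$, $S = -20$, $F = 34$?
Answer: $-220$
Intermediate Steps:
$r{\left(y,P \right)} = - 7 P + 9 y$
$v{\left(n \right)} = 54$ ($v{\left(n \right)} = 34 - -20 = 34 + 20 = 54$)
$\left(\left(-1401 + 1433\right) + r{\left(2,H \right)} \left(-18\right)\right) - v{\left(W \right)} = \left(\left(-1401 + 1433\right) + \left(\left(-7\right) 1 + 9 \cdot 2\right) \left(-18\right)\right) - 54 = \left(32 + \left(-7 + 18\right) \left(-18\right)\right) - 54 = \left(32 + 11 \left(-18\right)\right) - 54 = \left(32 - 198\right) - 54 = -166 - 54 = -220$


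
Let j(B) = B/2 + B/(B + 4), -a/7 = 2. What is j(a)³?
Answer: -21952/125 ≈ -175.62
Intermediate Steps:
a = -14 (a = -7*2 = -14)
j(B) = B/2 + B/(4 + B) (j(B) = B*(½) + B/(4 + B) = B/2 + B/(4 + B))
j(a)³ = ((½)*(-14)*(6 - 14)/(4 - 14))³ = ((½)*(-14)*(-8)/(-10))³ = ((½)*(-14)*(-⅒)*(-8))³ = (-28/5)³ = -21952/125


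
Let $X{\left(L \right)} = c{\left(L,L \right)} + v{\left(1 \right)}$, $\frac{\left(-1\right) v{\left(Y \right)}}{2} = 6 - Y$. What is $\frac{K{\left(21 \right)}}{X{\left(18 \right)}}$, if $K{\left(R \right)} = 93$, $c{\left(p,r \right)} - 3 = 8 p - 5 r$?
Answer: $\frac{93}{47} \approx 1.9787$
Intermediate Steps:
$c{\left(p,r \right)} = 3 - 5 r + 8 p$ ($c{\left(p,r \right)} = 3 + \left(8 p - 5 r\right) = 3 + \left(- 5 r + 8 p\right) = 3 - 5 r + 8 p$)
$v{\left(Y \right)} = -12 + 2 Y$ ($v{\left(Y \right)} = - 2 \left(6 - Y\right) = -12 + 2 Y$)
$X{\left(L \right)} = -7 + 3 L$ ($X{\left(L \right)} = \left(3 - 5 L + 8 L\right) + \left(-12 + 2 \cdot 1\right) = \left(3 + 3 L\right) + \left(-12 + 2\right) = \left(3 + 3 L\right) - 10 = -7 + 3 L$)
$\frac{K{\left(21 \right)}}{X{\left(18 \right)}} = \frac{93}{-7 + 3 \cdot 18} = \frac{93}{-7 + 54} = \frac{93}{47}$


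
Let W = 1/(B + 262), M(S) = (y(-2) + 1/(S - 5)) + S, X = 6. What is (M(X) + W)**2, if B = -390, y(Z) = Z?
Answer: 408321/16384 ≈ 24.922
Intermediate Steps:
M(S) = -2 + S + 1/(-5 + S) (M(S) = (-2 + 1/(S - 5)) + S = (-2 + 1/(-5 + S)) + S = -2 + S + 1/(-5 + S))
W = -1/128 (W = 1/(-390 + 262) = 1/(-128) = -1/128 ≈ -0.0078125)
(M(X) + W)**2 = ((11 + 6**2 - 7*6)/(-5 + 6) - 1/128)**2 = ((11 + 36 - 42)/1 - 1/128)**2 = (1*5 - 1/128)**2 = (5 - 1/128)**2 = (639/128)**2 = 408321/16384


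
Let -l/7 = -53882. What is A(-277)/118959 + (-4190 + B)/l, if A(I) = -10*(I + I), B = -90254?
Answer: -653244274/3204874419 ≈ -0.20383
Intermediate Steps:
l = 377174 (l = -7*(-53882) = 377174)
A(I) = -20*I
A(-277)/118959 + (-4190 + B)/l = -20*(-277)/118959 + (-4190 - 90254)/377174 = 5540*(1/118959) - 94444*1/377174 = 5540/118959 - 6746/26941 = -653244274/3204874419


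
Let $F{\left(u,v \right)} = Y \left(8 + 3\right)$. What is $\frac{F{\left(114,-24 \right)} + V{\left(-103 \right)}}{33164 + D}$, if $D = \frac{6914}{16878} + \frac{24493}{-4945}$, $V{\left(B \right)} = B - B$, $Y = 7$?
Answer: $\frac{3213275835}{1383772473658} \approx 0.0023221$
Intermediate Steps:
$V{\left(B \right)} = 0$
$D = - \frac{189601562}{41730855}$ ($D = 6914 \cdot \frac{1}{16878} + 24493 \left(- \frac{1}{4945}\right) = \frac{3457}{8439} - \frac{24493}{4945} = - \frac{189601562}{41730855} \approx -4.5434$)
$F{\left(u,v \right)} = 77$ ($F{\left(u,v \right)} = 7 \left(8 + 3\right) = 7 \cdot 11 = 77$)
$\frac{F{\left(114,-24 \right)} + V{\left(-103 \right)}}{33164 + D} = \frac{77 + 0}{33164 - \frac{189601562}{41730855}} = \frac{77}{\frac{1383772473658}{41730855}} = 77 \cdot \frac{41730855}{1383772473658} = \frac{3213275835}{1383772473658}$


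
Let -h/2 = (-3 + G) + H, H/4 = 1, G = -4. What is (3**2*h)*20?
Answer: 1080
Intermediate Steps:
H = 4 (H = 4*1 = 4)
h = 6 (h = -2*((-3 - 4) + 4) = -2*(-7 + 4) = -2*(-3) = 6)
(3**2*h)*20 = (3**2*6)*20 = (9*6)*20 = 54*20 = 1080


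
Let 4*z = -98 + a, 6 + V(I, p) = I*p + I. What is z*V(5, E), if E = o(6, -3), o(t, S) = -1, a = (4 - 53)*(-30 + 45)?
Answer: 2499/2 ≈ 1249.5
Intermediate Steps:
a = -735 (a = -49*15 = -735)
E = -1
V(I, p) = -6 + I + I*p (V(I, p) = -6 + (I*p + I) = -6 + (I + I*p) = -6 + I + I*p)
z = -833/4 (z = (-98 - 735)/4 = (1/4)*(-833) = -833/4 ≈ -208.25)
z*V(5, E) = -833*(-6 + 5 + 5*(-1))/4 = -833*(-6 + 5 - 5)/4 = -833/4*(-6) = 2499/2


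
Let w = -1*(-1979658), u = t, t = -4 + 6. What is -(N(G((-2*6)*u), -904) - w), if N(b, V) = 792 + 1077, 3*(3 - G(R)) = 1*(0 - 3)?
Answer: 1977789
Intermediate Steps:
t = 2
u = 2
G(R) = 4 (G(R) = 3 - (0 - 3)/3 = 3 - (-3)/3 = 3 - ⅓*(-3) = 3 + 1 = 4)
w = 1979658
N(b, V) = 1869
-(N(G((-2*6)*u), -904) - w) = -(1869 - 1*1979658) = -(1869 - 1979658) = -1*(-1977789) = 1977789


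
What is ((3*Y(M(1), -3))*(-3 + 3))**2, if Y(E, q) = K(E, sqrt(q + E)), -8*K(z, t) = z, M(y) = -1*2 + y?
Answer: 0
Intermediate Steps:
M(y) = -2 + y
K(z, t) = -z/8
Y(E, q) = -E/8
((3*Y(M(1), -3))*(-3 + 3))**2 = ((3*(-(-2 + 1)/8))*(-3 + 3))**2 = ((3*(-1/8*(-1)))*0)**2 = ((3*(1/8))*0)**2 = ((3/8)*0)**2 = 0**2 = 0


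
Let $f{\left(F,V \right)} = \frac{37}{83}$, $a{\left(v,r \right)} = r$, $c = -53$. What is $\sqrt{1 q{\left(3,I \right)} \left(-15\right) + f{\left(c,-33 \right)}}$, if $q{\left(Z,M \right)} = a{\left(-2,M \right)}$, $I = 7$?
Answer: $\frac{i \sqrt{720274}}{83} \approx 10.225 i$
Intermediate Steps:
$q{\left(Z,M \right)} = M$
$f{\left(F,V \right)} = \frac{37}{83}$ ($f{\left(F,V \right)} = 37 \cdot \frac{1}{83} = \frac{37}{83}$)
$\sqrt{1 q{\left(3,I \right)} \left(-15\right) + f{\left(c,-33 \right)}} = \sqrt{1 \cdot 7 \left(-15\right) + \frac{37}{83}} = \sqrt{7 \left(-15\right) + \frac{37}{83}} = \sqrt{-105 + \frac{37}{83}} = \sqrt{- \frac{8678}{83}} = \frac{i \sqrt{720274}}{83}$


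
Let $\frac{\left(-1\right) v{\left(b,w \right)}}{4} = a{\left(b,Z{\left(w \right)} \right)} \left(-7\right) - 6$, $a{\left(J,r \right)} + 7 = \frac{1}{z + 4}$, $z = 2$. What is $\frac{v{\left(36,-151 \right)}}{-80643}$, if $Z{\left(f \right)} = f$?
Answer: $\frac{502}{241929} \approx 0.002075$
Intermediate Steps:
$a{\left(J,r \right)} = - \frac{41}{6}$ ($a{\left(J,r \right)} = -7 + \frac{1}{2 + 4} = -7 + \frac{1}{6} = - \frac{41}{6}$)
$v{\left(b,w \right)} = - \frac{502}{3}$ ($v{\left(b,w \right)} = - 4 \left(\left(- \frac{41}{6}\right) \left(-7\right) - 6\right) = - 4 \left(\frac{287}{6} - 6\right) = \left(-4\right) \frac{251}{6} = - \frac{502}{3}$)
$\frac{v{\left(36,-151 \right)}}{-80643} = - \frac{502}{3 \left(-80643\right)} = \left(- \frac{502}{3}\right) \left(- \frac{1}{80643}\right) = \frac{502}{241929}$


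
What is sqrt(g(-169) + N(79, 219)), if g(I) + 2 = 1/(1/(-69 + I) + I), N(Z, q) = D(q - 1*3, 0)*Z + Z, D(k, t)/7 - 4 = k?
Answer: sqrt(196957032366199)/40223 ≈ 348.91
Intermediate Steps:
D(k, t) = 28 + 7*k
N(Z, q) = Z + Z*(7 + 7*q) (N(Z, q) = (28 + 7*(q - 1*3))*Z + Z = (28 + 7*(q - 3))*Z + Z = (28 + 7*(-3 + q))*Z + Z = (28 + (-21 + 7*q))*Z + Z = (7 + 7*q)*Z + Z = Z*(7 + 7*q) + Z = Z + Z*(7 + 7*q))
g(I) = -2 + 1/(I + 1/(-69 + I)) (g(I) = -2 + 1/(1/(-69 + I) + I) = -2 + 1/(I + 1/(-69 + I)))
sqrt(g(-169) + N(79, 219)) = sqrt((-71 - 2*(-169)**2 + 139*(-169))/(1 + (-169)**2 - 69*(-169)) + 79*(8 + 7*219)) = sqrt((-71 - 2*28561 - 23491)/(1 + 28561 + 11661) + 79*(8 + 1533)) = sqrt((-71 - 57122 - 23491)/40223 + 79*1541) = sqrt((1/40223)*(-80684) + 121739) = sqrt(-80684/40223 + 121739) = sqrt(4896627113/40223) = sqrt(196957032366199)/40223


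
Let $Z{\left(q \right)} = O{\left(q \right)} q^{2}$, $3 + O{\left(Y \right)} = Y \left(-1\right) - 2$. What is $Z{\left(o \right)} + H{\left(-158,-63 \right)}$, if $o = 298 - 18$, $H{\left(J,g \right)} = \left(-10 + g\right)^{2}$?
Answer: $-22338671$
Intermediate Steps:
$o = 280$
$O{\left(Y \right)} = -5 - Y$ ($O{\left(Y \right)} = -3 + \left(Y \left(-1\right) - 2\right) = -3 - \left(2 + Y\right) = -5 - Y$)
$Z{\left(q \right)} = q^{2} \left(-5 - q\right)$ ($Z{\left(q \right)} = \left(-5 - q\right) q^{2} = q^{2} \left(-5 - q\right)$)
$Z{\left(o \right)} + H{\left(-158,-63 \right)} = 280^{2} \left(-5 - 280\right) + \left(-10 - 63\right)^{2} = 78400 \left(-5 - 280\right) + \left(-73\right)^{2} = 78400 \left(-285\right) + 5329 = -22344000 + 5329 = -22338671$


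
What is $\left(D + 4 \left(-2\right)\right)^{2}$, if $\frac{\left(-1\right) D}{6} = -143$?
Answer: $722500$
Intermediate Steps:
$D = 858$ ($D = \left(-6\right) \left(-143\right) = 858$)
$\left(D + 4 \left(-2\right)\right)^{2} = \left(858 + 4 \left(-2\right)\right)^{2} = \left(858 - 8\right)^{2} = 850^{2} = 722500$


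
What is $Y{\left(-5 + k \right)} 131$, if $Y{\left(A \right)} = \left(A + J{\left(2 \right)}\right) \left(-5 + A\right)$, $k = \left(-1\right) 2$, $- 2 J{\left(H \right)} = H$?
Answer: $12576$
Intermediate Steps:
$J{\left(H \right)} = - \frac{H}{2}$
$k = -2$
$Y{\left(A \right)} = \left(-1 + A\right) \left(-5 + A\right)$ ($Y{\left(A \right)} = \left(A - 1\right) \left(-5 + A\right) = \left(-1 + A\right) \left(-5 + A\right)$)
$Y{\left(-5 + k \right)} 131 = \left(5 + \left(-5 - 2\right)^{2} - 6 \left(-5 - 2\right)\right) 131 = \left(5 + \left(-7\right)^{2} - -42\right) 131 = \left(5 + 49 + 42\right) 131 = 96 \cdot 131 = 12576$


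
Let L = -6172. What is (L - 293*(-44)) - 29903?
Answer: -23183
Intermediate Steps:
(L - 293*(-44)) - 29903 = (-6172 - 293*(-44)) - 29903 = (-6172 + 12892) - 29903 = 6720 - 29903 = -23183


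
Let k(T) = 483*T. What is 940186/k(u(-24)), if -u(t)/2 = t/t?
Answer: -470093/483 ≈ -973.28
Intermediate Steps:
u(t) = -2 (u(t) = -2*t/t = -2*1 = -2)
940186/k(u(-24)) = 940186/((483*(-2))) = 940186/(-966) = 940186*(-1/966) = -470093/483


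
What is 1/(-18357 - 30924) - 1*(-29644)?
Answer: 1460885963/49281 ≈ 29644.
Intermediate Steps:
1/(-18357 - 30924) - 1*(-29644) = 1/(-49281) + 29644 = -1/49281 + 29644 = 1460885963/49281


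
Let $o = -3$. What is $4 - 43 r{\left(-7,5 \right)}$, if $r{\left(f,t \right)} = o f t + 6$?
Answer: $-4769$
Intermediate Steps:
$r{\left(f,t \right)} = 6 - 3 f t$ ($r{\left(f,t \right)} = - 3 f t + 6 = 6 - 3 f t$)
$4 - 43 r{\left(-7,5 \right)} = 4 - 43 \left(6 - \left(-21\right) 5\right) = 4 - 43 \left(6 + 105\right) = 4 - 4773 = -4769$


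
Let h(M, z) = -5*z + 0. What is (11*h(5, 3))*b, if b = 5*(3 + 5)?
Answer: -6600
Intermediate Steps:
h(M, z) = -5*z
b = 40 (b = 5*8 = 40)
(11*h(5, 3))*b = (11*(-5*3))*40 = (11*(-15))*40 = -165*40 = -6600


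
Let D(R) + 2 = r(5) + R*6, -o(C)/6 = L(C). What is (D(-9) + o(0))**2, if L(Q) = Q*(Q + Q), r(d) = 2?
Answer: 2916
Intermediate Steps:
L(Q) = 2*Q**2 (L(Q) = Q*(2*Q) = 2*Q**2)
o(C) = -12*C**2
D(R) = 6*R (D(R) = -2 + (2 + R*6) = -2 + (2 + 6*R) = 6*R)
(D(-9) + o(0))**2 = (6*(-9) - 12*0**2)**2 = (-54 - 12*0)**2 = (-54 + 0)**2 = (-54)**2 = 2916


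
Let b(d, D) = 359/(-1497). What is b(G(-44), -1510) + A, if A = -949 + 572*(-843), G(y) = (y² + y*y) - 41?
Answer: -723268424/1497 ≈ -4.8315e+5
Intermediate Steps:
G(y) = -41 + 2*y² (G(y) = (y² + y²) - 41 = 2*y² - 41 = -41 + 2*y²)
A = -483145 (A = -949 - 482196 = -483145)
b(d, D) = -359/1497 (b(d, D) = 359*(-1/1497) = -359/1497)
b(G(-44), -1510) + A = -359/1497 - 483145 = -723268424/1497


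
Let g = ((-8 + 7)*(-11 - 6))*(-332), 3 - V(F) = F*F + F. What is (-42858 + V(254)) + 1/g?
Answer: -607435501/5644 ≈ -1.0763e+5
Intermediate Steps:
V(F) = 3 - F - F² (V(F) = 3 - (F*F + F) = 3 - (F² + F) = 3 - (F + F²) = 3 + (-F - F²) = 3 - F - F²)
g = -5644 (g = -1*(-17)*(-332) = 17*(-332) = -5644)
(-42858 + V(254)) + 1/g = (-42858 + (3 - 1*254 - 1*254²)) + 1/(-5644) = (-42858 + (3 - 254 - 1*64516)) - 1/5644 = (-42858 + (3 - 254 - 64516)) - 1/5644 = (-42858 - 64767) - 1/5644 = -107625 - 1/5644 = -607435501/5644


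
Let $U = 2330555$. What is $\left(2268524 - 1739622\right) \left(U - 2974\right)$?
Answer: $1231062246062$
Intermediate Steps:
$\left(2268524 - 1739622\right) \left(U - 2974\right) = \left(2268524 - 1739622\right) \left(2330555 - 2974\right) = 528902 \cdot 2327581 = 1231062246062$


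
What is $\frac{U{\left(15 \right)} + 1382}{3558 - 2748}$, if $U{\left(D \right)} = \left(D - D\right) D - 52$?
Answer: $\frac{133}{81} \approx 1.642$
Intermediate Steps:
$U{\left(D \right)} = -52$ ($U{\left(D \right)} = 0 D - 52 = 0 - 52 = -52$)
$\frac{U{\left(15 \right)} + 1382}{3558 - 2748} = \frac{-52 + 1382}{3558 - 2748} = \frac{1330}{810} = 1330 \cdot \frac{1}{810} = \frac{133}{81}$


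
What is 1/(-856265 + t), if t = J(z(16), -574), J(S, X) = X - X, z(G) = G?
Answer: -1/856265 ≈ -1.1679e-6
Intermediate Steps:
J(S, X) = 0
t = 0
1/(-856265 + t) = 1/(-856265 + 0) = 1/(-856265) = -1/856265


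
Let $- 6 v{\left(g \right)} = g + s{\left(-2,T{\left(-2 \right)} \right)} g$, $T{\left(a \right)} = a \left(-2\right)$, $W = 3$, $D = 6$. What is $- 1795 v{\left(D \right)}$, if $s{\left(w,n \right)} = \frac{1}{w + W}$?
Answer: $3590$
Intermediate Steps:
$T{\left(a \right)} = - 2 a$
$s{\left(w,n \right)} = \frac{1}{3 + w}$ ($s{\left(w,n \right)} = \frac{1}{w + 3} = \frac{1}{3 + w}$)
$v{\left(g \right)} = - \frac{g}{3}$ ($v{\left(g \right)} = - \frac{g + \frac{g}{3 - 2}}{6} = - \frac{g + \frac{g}{1}}{6} = - \frac{g + 1 g}{6} = - \frac{g + g}{6} = - \frac{2 g}{6} = - \frac{g}{3}$)
$- 1795 v{\left(D \right)} = - 1795 \left(\left(- \frac{1}{3}\right) 6\right) = \left(-1795\right) \left(-2\right) = 3590$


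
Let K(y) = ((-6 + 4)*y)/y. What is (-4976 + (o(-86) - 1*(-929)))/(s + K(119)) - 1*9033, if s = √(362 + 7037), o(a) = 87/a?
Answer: -957568878/105995 - 812301*√151/211990 ≈ -9081.2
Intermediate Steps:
K(y) = -2 (K(y) = (-2*y)/y = -2)
s = 7*√151 (s = √7399 = 7*√151 ≈ 86.017)
(-4976 + (o(-86) - 1*(-929)))/(s + K(119)) - 1*9033 = (-4976 + (87/(-86) - 1*(-929)))/(7*√151 - 2) - 1*9033 = (-4976 + (87*(-1/86) + 929))/(-2 + 7*√151) - 9033 = (-4976 + (-87/86 + 929))/(-2 + 7*√151) - 9033 = (-4976 + 79807/86)/(-2 + 7*√151) - 9033 = -348129/(86*(-2 + 7*√151)) - 9033 = -9033 - 348129/(86*(-2 + 7*√151))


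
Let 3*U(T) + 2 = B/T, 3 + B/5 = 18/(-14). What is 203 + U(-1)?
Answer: 4399/21 ≈ 209.48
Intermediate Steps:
B = -150/7 (B = -15 + 5*(18/(-14)) = -15 + 5*(18*(-1/14)) = -15 + 5*(-9/7) = -15 - 45/7 = -150/7 ≈ -21.429)
U(T) = -⅔ - 50/(7*T) (U(T) = -⅔ + (-150/(7*T))/3 = -⅔ - 50/(7*T))
203 + U(-1) = 203 + (2/21)*(-75 - 7*(-1))/(-1) = 203 + (2/21)*(-1)*(-75 + 7) = 203 + (2/21)*(-1)*(-68) = 203 + 136/21 = 4399/21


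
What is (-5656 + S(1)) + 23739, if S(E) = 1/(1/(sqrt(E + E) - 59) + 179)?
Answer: 1007671128338/55724759 + sqrt(2)/111449518 ≈ 18083.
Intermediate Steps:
S(E) = 1/(179 + 1/(-59 + sqrt(2)*sqrt(E))) (S(E) = 1/(1/(sqrt(2*E) - 59) + 179) = 1/(1/(sqrt(2)*sqrt(E) - 59) + 179) = 1/(1/(-59 + sqrt(2)*sqrt(E)) + 179) = 1/(179 + 1/(-59 + sqrt(2)*sqrt(E))))
(-5656 + S(1)) + 23739 = (-5656 + (-59 + sqrt(2)*sqrt(1))/(-10560 + 179*sqrt(2)*sqrt(1))) + 23739 = (-5656 + (-59 + sqrt(2)*1)/(-10560 + 179*sqrt(2)*1)) + 23739 = (-5656 + (-59 + sqrt(2))/(-10560 + 179*sqrt(2))) + 23739 = 18083 + (-59 + sqrt(2))/(-10560 + 179*sqrt(2))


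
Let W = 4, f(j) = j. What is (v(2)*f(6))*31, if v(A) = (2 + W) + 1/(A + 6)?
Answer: 4557/4 ≈ 1139.3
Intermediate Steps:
v(A) = 6 + 1/(6 + A) (v(A) = (2 + 4) + 1/(A + 6) = 6 + 1/(6 + A))
(v(2)*f(6))*31 = (((37 + 6*2)/(6 + 2))*6)*31 = (((37 + 12)/8)*6)*31 = (((⅛)*49)*6)*31 = ((49/8)*6)*31 = (147/4)*31 = 4557/4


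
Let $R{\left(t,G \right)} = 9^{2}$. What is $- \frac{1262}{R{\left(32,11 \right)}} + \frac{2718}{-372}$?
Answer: $- \frac{114937}{5022} \approx -22.887$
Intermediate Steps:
$R{\left(t,G \right)} = 81$
$- \frac{1262}{R{\left(32,11 \right)}} + \frac{2718}{-372} = - \frac{1262}{81} + \frac{2718}{-372} = \left(-1262\right) \frac{1}{81} + 2718 \left(- \frac{1}{372}\right) = - \frac{1262}{81} - \frac{453}{62} = - \frac{114937}{5022}$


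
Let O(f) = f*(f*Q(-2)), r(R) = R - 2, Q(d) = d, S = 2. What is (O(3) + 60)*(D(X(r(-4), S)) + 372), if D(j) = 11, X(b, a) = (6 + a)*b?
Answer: 16086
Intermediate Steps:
r(R) = -2 + R
O(f) = -2*f**2 (O(f) = f*(f*(-2)) = f*(-2*f) = -2*f**2)
X(b, a) = b*(6 + a)
(O(3) + 60)*(D(X(r(-4), S)) + 372) = (-2*3**2 + 60)*(11 + 372) = (-2*9 + 60)*383 = (-18 + 60)*383 = 42*383 = 16086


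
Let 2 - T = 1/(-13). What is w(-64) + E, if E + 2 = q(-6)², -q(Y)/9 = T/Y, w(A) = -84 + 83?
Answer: 4533/676 ≈ 6.7056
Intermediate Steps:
T = 27/13 (T = 2 - 1/(-13) = 2 - 1*(-1/13) = 2 + 1/13 = 27/13 ≈ 2.0769)
w(A) = -1
q(Y) = -243/(13*Y)
E = 5209/676 (E = -2 + (-243/13/(-6))² = -2 + (-243/13*(-⅙))² = -2 + (81/26)² = -2 + 6561/676 = 5209/676 ≈ 7.7056)
w(-64) + E = -1 + 5209/676 = 4533/676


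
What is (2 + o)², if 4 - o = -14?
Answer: 400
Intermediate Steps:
o = 18 (o = 4 - 1*(-14) = 4 + 14 = 18)
(2 + o)² = (2 + 18)² = 20² = 400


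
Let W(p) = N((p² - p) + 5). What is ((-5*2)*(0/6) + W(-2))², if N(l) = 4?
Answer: 16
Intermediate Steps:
W(p) = 4
((-5*2)*(0/6) + W(-2))² = ((-5*2)*(0/6) + 4)² = (-0/6 + 4)² = (-10*0 + 4)² = (0 + 4)² = 4² = 16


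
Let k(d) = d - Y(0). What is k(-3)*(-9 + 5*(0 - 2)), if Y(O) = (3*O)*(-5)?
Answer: 57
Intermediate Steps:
Y(O) = -15*O
k(d) = d (k(d) = d - (-15)*0 = d - 1*0 = d + 0 = d)
k(-3)*(-9 + 5*(0 - 2)) = -3*(-9 + 5*(0 - 2)) = -3*(-9 + 5*(-2)) = -3*(-9 - 10) = -3*(-19) = 57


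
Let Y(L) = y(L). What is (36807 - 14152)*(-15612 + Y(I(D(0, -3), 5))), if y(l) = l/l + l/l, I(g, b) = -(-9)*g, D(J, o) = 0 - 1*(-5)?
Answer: -353644550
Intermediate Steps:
D(J, o) = 5 (D(J, o) = 0 + 5 = 5)
I(g, b) = 9*g
y(l) = 2 (y(l) = 1 + 1 = 2)
Y(L) = 2
(36807 - 14152)*(-15612 + Y(I(D(0, -3), 5))) = (36807 - 14152)*(-15612 + 2) = 22655*(-15610) = -353644550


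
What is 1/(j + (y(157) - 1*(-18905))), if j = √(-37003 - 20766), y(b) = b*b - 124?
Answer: 43430/1886222669 - I*√57769/1886222669 ≈ 2.3025e-5 - 1.2742e-7*I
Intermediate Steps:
y(b) = -124 + b² (y(b) = b² - 124 = -124 + b²)
j = I*√57769 (j = √(-57769) = I*√57769 ≈ 240.35*I)
1/(j + (y(157) - 1*(-18905))) = 1/(I*√57769 + ((-124 + 157²) - 1*(-18905))) = 1/(I*√57769 + ((-124 + 24649) + 18905)) = 1/(I*√57769 + (24525 + 18905)) = 1/(I*√57769 + 43430) = 1/(43430 + I*√57769)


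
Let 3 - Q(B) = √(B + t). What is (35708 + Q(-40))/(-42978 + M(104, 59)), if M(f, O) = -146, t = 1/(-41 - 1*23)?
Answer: -35711/43124 + I*√2561/344992 ≈ -0.8281 + 0.00014669*I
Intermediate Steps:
t = -1/64 (t = 1/(-41 - 23) = 1/(-64) = -1/64 ≈ -0.015625)
Q(B) = 3 - √(-1/64 + B) (Q(B) = 3 - √(B - 1/64) = 3 - √(-1/64 + B))
(35708 + Q(-40))/(-42978 + M(104, 59)) = (35708 + (3 - √(-1 + 64*(-40))/8))/(-42978 - 146) = (35708 + (3 - √(-1 - 2560)/8))/(-43124) = (35708 + (3 - I*√2561/8))*(-1/43124) = (35711 - I*√2561/8)*(-1/43124) = -35711/43124 + I*√2561/344992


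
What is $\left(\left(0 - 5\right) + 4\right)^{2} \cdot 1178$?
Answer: $1178$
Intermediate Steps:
$\left(\left(0 - 5\right) + 4\right)^{2} \cdot 1178 = \left(-5 + 4\right)^{2} \cdot 1178 = \left(-1\right)^{2} \cdot 1178 = 1 \cdot 1178 = 1178$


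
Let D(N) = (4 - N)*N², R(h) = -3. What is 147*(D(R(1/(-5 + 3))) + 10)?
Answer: 10731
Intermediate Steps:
D(N) = N²*(4 - N)
147*(D(R(1/(-5 + 3))) + 10) = 147*((-3)²*(4 - 1*(-3)) + 10) = 147*(9*(4 + 3) + 10) = 147*(9*7 + 10) = 147*(63 + 10) = 147*73 = 10731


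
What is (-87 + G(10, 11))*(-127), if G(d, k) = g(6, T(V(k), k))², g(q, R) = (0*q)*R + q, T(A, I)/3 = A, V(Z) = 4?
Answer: 6477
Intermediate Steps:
T(A, I) = 3*A
g(q, R) = q (g(q, R) = 0*R + q = 0 + q = q)
G(d, k) = 36 (G(d, k) = 6² = 36)
(-87 + G(10, 11))*(-127) = (-87 + 36)*(-127) = -51*(-127) = 6477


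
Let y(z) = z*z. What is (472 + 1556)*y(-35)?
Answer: 2484300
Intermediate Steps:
y(z) = z²
(472 + 1556)*y(-35) = (472 + 1556)*(-35)² = 2028*1225 = 2484300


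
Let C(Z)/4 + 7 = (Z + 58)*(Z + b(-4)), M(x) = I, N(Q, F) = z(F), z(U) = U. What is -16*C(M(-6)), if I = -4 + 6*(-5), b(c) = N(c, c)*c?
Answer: 28096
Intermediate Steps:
N(Q, F) = F
b(c) = c**2 (b(c) = c*c = c**2)
I = -34 (I = -4 - 30 = -34)
M(x) = -34
C(Z) = -28 + 4*(16 + Z)*(58 + Z) (C(Z) = -28 + 4*((Z + 58)*(Z + (-4)**2)) = -28 + 4*((58 + Z)*(Z + 16)) = -28 + 4*((58 + Z)*(16 + Z)) = -28 + 4*((16 + Z)*(58 + Z)) = -28 + 4*(16 + Z)*(58 + Z))
-16*C(M(-6)) = -16*(3684 + 4*(-34)**2 + 296*(-34)) = -16*(3684 + 4*1156 - 10064) = -16*(3684 + 4624 - 10064) = -16*(-1756) = 28096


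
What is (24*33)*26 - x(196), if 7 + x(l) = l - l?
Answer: 20599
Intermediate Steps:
x(l) = -7 (x(l) = -7 + (l - l) = -7 + 0 = -7)
(24*33)*26 - x(196) = (24*33)*26 - 1*(-7) = 792*26 + 7 = 20592 + 7 = 20599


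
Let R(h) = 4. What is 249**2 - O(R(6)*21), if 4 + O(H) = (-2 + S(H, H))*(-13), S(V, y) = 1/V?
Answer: 5206249/84 ≈ 61979.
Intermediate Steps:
O(H) = 22 - 13/H (O(H) = -4 + (-2 + 1/H)*(-13) = -4 + (26 - 13/H) = 22 - 13/H)
249**2 - O(R(6)*21) = 249**2 - (22 - 13/(4*21)) = 62001 - (22 - 13/84) = 62001 - 1*1835/84 = 62001 - 1835/84 = 5206249/84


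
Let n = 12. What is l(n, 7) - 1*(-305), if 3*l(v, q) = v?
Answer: 309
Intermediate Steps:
l(v, q) = v/3
l(n, 7) - 1*(-305) = (⅓)*12 - 1*(-305) = 4 + 305 = 309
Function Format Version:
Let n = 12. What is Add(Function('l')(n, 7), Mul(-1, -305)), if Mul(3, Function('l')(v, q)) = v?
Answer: 309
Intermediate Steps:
Function('l')(v, q) = Mul(Rational(1, 3), v)
Add(Function('l')(n, 7), Mul(-1, -305)) = Add(Mul(Rational(1, 3), 12), Mul(-1, -305)) = Add(4, 305) = 309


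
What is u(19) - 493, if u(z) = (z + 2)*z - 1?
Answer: -95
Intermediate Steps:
u(z) = -1 + z*(2 + z) (u(z) = (2 + z)*z - 1 = z*(2 + z) - 1 = -1 + z*(2 + z))
u(19) - 493 = (-1 + 19² + 2*19) - 493 = (-1 + 361 + 38) - 493 = 398 - 493 = -95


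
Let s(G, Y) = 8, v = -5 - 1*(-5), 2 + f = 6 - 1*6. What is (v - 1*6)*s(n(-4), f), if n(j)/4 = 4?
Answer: -48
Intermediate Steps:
n(j) = 16 (n(j) = 4*4 = 16)
f = -2 (f = -2 + (6 - 1*6) = -2 + (6 - 6) = -2 + 0 = -2)
v = 0 (v = -5 + 5 = 0)
(v - 1*6)*s(n(-4), f) = (0 - 1*6)*8 = (0 - 6)*8 = -6*8 = -48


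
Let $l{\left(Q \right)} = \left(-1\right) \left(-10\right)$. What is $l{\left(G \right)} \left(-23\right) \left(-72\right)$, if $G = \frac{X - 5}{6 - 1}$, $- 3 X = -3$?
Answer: $16560$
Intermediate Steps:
$X = 1$ ($X = \left(- \frac{1}{3}\right) \left(-3\right) = 1$)
$G = - \frac{4}{5}$ ($G = \frac{1 - 5}{6 - 1} = - \frac{4}{5} \approx -0.8$)
$l{\left(Q \right)} = 10$
$l{\left(G \right)} \left(-23\right) \left(-72\right) = 10 \left(-23\right) \left(-72\right) = \left(-230\right) \left(-72\right) = 16560$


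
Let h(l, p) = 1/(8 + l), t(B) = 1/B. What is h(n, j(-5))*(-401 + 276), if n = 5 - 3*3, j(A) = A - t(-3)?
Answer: -125/4 ≈ -31.250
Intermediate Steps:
t(B) = 1/B
j(A) = 1/3 + A (j(A) = A - 1/(-3) = A - 1*(-1/3) = A + 1/3 = 1/3 + A)
n = -4 (n = 5 - 9 = -4)
h(n, j(-5))*(-401 + 276) = (-401 + 276)/(8 - 4) = -125/4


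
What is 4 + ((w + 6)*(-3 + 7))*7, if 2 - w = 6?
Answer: 60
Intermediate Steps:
w = -4 (w = 2 - 1*6 = 2 - 6 = -4)
4 + ((w + 6)*(-3 + 7))*7 = 4 + ((-4 + 6)*(-3 + 7))*7 = 4 + (2*4)*7 = 4 + 8*7 = 4 + 56 = 60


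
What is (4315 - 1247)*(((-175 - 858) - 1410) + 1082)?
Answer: -4175548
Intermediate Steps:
(4315 - 1247)*(((-175 - 858) - 1410) + 1082) = 3068*((-1033 - 1410) + 1082) = 3068*(-2443 + 1082) = 3068*(-1361) = -4175548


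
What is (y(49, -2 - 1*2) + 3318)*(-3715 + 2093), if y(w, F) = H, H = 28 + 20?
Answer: -5459652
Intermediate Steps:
H = 48
y(w, F) = 48
(y(49, -2 - 1*2) + 3318)*(-3715 + 2093) = (48 + 3318)*(-3715 + 2093) = 3366*(-1622) = -5459652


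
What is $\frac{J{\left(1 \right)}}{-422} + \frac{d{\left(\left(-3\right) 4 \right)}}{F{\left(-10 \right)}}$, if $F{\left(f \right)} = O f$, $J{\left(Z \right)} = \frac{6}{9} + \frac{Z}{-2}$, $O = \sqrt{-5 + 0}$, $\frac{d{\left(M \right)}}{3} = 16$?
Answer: $- \frac{1}{2532} + \frac{24 i \sqrt{5}}{25} \approx -0.00039494 + 2.1466 i$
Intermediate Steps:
$d{\left(M \right)} = 48$ ($d{\left(M \right)} = 3 \cdot 16 = 48$)
$O = i \sqrt{5}$ ($O = \sqrt{-5} = i \sqrt{5} \approx 2.2361 i$)
$J{\left(Z \right)} = \frac{2}{3} - \frac{Z}{2}$ ($J{\left(Z \right)} = 6 \cdot \frac{1}{9} + Z \left(- \frac{1}{2}\right) = \frac{2}{3} - \frac{Z}{2}$)
$F{\left(f \right)} = i f \sqrt{5}$ ($F{\left(f \right)} = i \sqrt{5} f = i f \sqrt{5}$)
$\frac{J{\left(1 \right)}}{-422} + \frac{d{\left(\left(-3\right) 4 \right)}}{F{\left(-10 \right)}} = \frac{\frac{2}{3} - \frac{1}{2}}{-422} + \frac{48}{i \left(-10\right) \sqrt{5}} = \left(\frac{2}{3} - \frac{1}{2}\right) \left(- \frac{1}{422}\right) + \frac{48}{\left(-10\right) i \sqrt{5}} = \frac{1}{6} \left(- \frac{1}{422}\right) + 48 \frac{i \sqrt{5}}{50} = - \frac{1}{2532} + \frac{24 i \sqrt{5}}{25}$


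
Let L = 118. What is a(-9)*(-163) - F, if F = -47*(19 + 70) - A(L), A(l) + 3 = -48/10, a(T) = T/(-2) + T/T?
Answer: 32787/10 ≈ 3278.7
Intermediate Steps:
a(T) = 1 - T/2 (a(T) = T*(-½) + 1 = -T/2 + 1 = 1 - T/2)
A(l) = -39/5 (A(l) = -3 - 48/10 = -3 - 48*⅒ = -3 - 24/5 = -39/5)
F = -20876/5 (F = -47*(19 + 70) - 1*(-39/5) = -47*89 + 39/5 = -4183 + 39/5 = -20876/5 ≈ -4175.2)
a(-9)*(-163) - F = (1 - ½*(-9))*(-163) - 1*(-20876/5) = (1 + 9/2)*(-163) + 20876/5 = (11/2)*(-163) + 20876/5 = -1793/2 + 20876/5 = 32787/10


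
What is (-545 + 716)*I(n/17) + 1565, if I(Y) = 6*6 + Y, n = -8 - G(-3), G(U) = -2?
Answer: 130231/17 ≈ 7660.6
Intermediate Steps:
n = -6 (n = -8 - 1*(-2) = -8 + 2 = -6)
I(Y) = 36 + Y
(-545 + 716)*I(n/17) + 1565 = (-545 + 716)*(36 - 6/17) + 1565 = 171*(36 - 6*1/17) + 1565 = 171*(36 - 6/17) + 1565 = 171*(606/17) + 1565 = 103626/17 + 1565 = 130231/17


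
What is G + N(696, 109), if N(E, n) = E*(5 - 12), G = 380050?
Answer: 375178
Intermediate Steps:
N(E, n) = -7*E (N(E, n) = E*(-7) = -7*E)
G + N(696, 109) = 380050 - 7*696 = 380050 - 4872 = 375178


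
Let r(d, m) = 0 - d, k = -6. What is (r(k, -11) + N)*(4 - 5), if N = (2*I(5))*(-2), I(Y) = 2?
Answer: 2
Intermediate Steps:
r(d, m) = -d
N = -8 (N = (2*2)*(-2) = 4*(-2) = -8)
(r(k, -11) + N)*(4 - 5) = (-1*(-6) - 8)*(4 - 5) = (6 - 8)*(-1) = -2*(-1) = 2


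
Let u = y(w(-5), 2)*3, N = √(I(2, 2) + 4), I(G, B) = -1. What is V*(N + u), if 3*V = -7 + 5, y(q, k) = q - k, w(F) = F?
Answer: 14 - 2*√3/3 ≈ 12.845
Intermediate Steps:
N = √3 (N = √(-1 + 4) = √3 ≈ 1.7320)
u = -21 (u = (-5 - 1*2)*3 = (-5 - 2)*3 = -7*3 = -21)
V = -⅔ (V = (-7 + 5)/3 = (⅓)*(-2) = -⅔ ≈ -0.66667)
V*(N + u) = -2*(√3 - 21)/3 = -2*(-21 + √3)/3 = 14 - 2*√3/3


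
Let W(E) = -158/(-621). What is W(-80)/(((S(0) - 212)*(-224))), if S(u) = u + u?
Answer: 79/14745024 ≈ 5.3577e-6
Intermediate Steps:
S(u) = 2*u
W(E) = 158/621 (W(E) = -158*(-1/621) = 158/621)
W(-80)/(((S(0) - 212)*(-224))) = 158/(621*(((2*0 - 212)*(-224)))) = 158/(621*(((0 - 212)*(-224)))) = 158/(621*((-212*(-224)))) = (158/621)/47488 = (158/621)*(1/47488) = 79/14745024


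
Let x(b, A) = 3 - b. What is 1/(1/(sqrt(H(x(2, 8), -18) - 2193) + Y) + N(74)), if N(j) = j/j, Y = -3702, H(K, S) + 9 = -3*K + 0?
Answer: 13703307/13699606 + 21*I*sqrt(5)/13699606 ≈ 1.0003 + 3.4276e-6*I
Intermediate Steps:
H(K, S) = -9 - 3*K (H(K, S) = -9 + (-3*K + 0) = -9 - 3*K)
N(j) = 1
1/(1/(sqrt(H(x(2, 8), -18) - 2193) + Y) + N(74)) = 1/(1/(sqrt((-9 - 3*(3 - 1*2)) - 2193) - 3702) + 1) = 1/(1/(sqrt((-9 - 3*(3 - 2)) - 2193) - 3702) + 1) = 1/(1/(sqrt((-9 - 3*1) - 2193) - 3702) + 1) = 1/(1/(sqrt((-9 - 3) - 2193) - 3702) + 1) = 1/(1/(sqrt(-12 - 2193) - 3702) + 1) = 1/(1/(sqrt(-2205) - 3702) + 1) = 1/(1/(21*I*sqrt(5) - 3702) + 1) = 1/(1/(-3702 + 21*I*sqrt(5)) + 1) = 1/(1 + 1/(-3702 + 21*I*sqrt(5)))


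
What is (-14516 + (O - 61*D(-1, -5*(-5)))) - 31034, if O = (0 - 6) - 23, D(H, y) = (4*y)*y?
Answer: -198079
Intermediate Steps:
D(H, y) = 4*y²
O = -29 (O = -6 - 23 = -29)
(-14516 + (O - 61*D(-1, -5*(-5)))) - 31034 = (-14516 + (-29 - 244*(-5*(-5))²)) - 31034 = (-14516 + (-29 - 244*25²)) - 31034 = (-14516 + (-29 - 244*625)) - 31034 = (-14516 + (-29 - 61*2500)) - 31034 = (-14516 + (-29 - 152500)) - 31034 = (-14516 - 152529) - 31034 = -167045 - 31034 = -198079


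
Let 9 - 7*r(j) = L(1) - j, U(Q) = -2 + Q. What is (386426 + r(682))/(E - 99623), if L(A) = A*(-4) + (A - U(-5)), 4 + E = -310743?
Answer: -2705669/2872590 ≈ -0.94189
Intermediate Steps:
E = -310747 (E = -4 - 310743 = -310747)
L(A) = 7 - 3*A (L(A) = A*(-4) + (A - (-2 - 5)) = -4*A + (A - 1*(-7)) = -4*A + (A + 7) = -4*A + (7 + A) = 7 - 3*A)
r(j) = 5/7 + j/7 (r(j) = 9/7 - ((7 - 3*1) - j)/7 = 9/7 - ((7 - 3) - j)/7 = 9/7 - (4 - j)/7 = 9/7 + (-4/7 + j/7) = 5/7 + j/7)
(386426 + r(682))/(E - 99623) = (386426 + (5/7 + (⅐)*682))/(-310747 - 99623) = (386426 + (5/7 + 682/7))/(-410370) = (386426 + 687/7)*(-1/410370) = (2705669/7)*(-1/410370) = -2705669/2872590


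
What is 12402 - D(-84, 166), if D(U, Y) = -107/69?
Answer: 855845/69 ≈ 12404.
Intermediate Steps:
D(U, Y) = -107/69 (D(U, Y) = -107*1/69 = -107/69)
12402 - D(-84, 166) = 12402 - 1*(-107/69) = 12402 + 107/69 = 855845/69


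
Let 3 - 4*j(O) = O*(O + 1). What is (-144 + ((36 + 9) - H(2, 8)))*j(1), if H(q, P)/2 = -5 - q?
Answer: -85/4 ≈ -21.250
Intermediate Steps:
j(O) = ¾ - O*(1 + O)/4 (j(O) = ¾ - O*(O + 1)/4 = ¾ - O*(1 + O)/4)
H(q, P) = -10 - 2*q (H(q, P) = 2*(-5 - q) = -10 - 2*q)
(-144 + ((36 + 9) - H(2, 8)))*j(1) = (-144 + ((36 + 9) - (-10 - 2*2)))*(¾ - ¼*1 - ¼*1²) = (-144 + (45 - (-10 - 4)))*(¾ - ¼ - ¼*1) = (-144 + (45 - 1*(-14)))*(¾ - ¼ - ¼) = (-144 + (45 + 14))*(¼) = (-144 + 59)*(¼) = -85*¼ = -85/4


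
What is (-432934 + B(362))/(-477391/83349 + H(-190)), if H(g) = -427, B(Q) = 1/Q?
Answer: 13062630896343/13056403868 ≈ 1000.5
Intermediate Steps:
(-432934 + B(362))/(-477391/83349 + H(-190)) = (-432934 + 1/362)/(-477391/83349 - 427) = (-432934 + 1/362)/(-477391*1/83349 - 427) = -156722107/(362*(-477391/83349 - 427)) = -156722107/(362*(-36067414/83349)) = -156722107/362*(-83349/36067414) = 13062630896343/13056403868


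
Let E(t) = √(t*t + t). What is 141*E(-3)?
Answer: 141*√6 ≈ 345.38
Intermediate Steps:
E(t) = √(t + t²) (E(t) = √(t² + t) = √(t + t²))
141*E(-3) = 141*√(-3*(1 - 3)) = 141*√(-3*(-2)) = 141*√6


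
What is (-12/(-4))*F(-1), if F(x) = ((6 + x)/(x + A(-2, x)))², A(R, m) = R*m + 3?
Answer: 75/16 ≈ 4.6875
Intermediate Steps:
A(R, m) = 3 + R*m
F(x) = (6 + x)²/(3 - x)² (F(x) = ((6 + x)/(x + (3 - 2*x)))² = ((6 + x)/(3 - x))² = (6 + x)²/(3 - x)²)
(-12/(-4))*F(-1) = (-12/(-4))*((6 - 1)²/(3 - 1*(-1))²) = (-12*(-¼))*(5²/(3 + 1)²) = 3*(25/4²) = 3*((1/16)*25) = 3*(25/16) = 75/16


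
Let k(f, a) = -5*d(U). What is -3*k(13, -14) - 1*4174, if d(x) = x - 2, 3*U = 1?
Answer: -4199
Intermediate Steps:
U = ⅓ (U = (⅓)*1 = ⅓ ≈ 0.33333)
d(x) = -2 + x
k(f, a) = 25/3 (k(f, a) = -5*(-2 + ⅓) = -5*(-5/3) = 25/3)
-3*k(13, -14) - 1*4174 = -3*25/3 - 1*4174 = -25 - 4174 = -4199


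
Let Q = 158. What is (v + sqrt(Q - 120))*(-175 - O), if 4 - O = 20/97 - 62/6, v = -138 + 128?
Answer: 550360/291 - 55036*sqrt(38)/291 ≈ 725.41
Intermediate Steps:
v = -10
O = 4111/291 (O = 4 - (20/97 - 62/6) = 4 - (20*(1/97) - 62*1/6) = 4 - (20/97 - 31/3) = 4 - 1*(-2947/291) = 4 + 2947/291 = 4111/291 ≈ 14.127)
(v + sqrt(Q - 120))*(-175 - O) = (-10 + sqrt(158 - 120))*(-175 - 1*4111/291) = (-10 + sqrt(38))*(-175 - 4111/291) = (-10 + sqrt(38))*(-55036/291) = 550360/291 - 55036*sqrt(38)/291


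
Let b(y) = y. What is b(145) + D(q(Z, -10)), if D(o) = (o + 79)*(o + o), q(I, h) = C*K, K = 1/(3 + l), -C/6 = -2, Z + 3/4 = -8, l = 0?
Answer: 809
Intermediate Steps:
Z = -35/4 (Z = -¾ - 8 = -35/4 ≈ -8.7500)
C = 12 (C = -6*(-2) = 12)
K = ⅓ (K = 1/(3 + 0) = 1/3 = ⅓ ≈ 0.33333)
q(I, h) = 4 (q(I, h) = 12*(⅓) = 4)
D(o) = 2*o*(79 + o) (D(o) = (79 + o)*(2*o) = 2*o*(79 + o))
b(145) + D(q(Z, -10)) = 145 + 2*4*(79 + 4) = 145 + 2*4*83 = 145 + 664 = 809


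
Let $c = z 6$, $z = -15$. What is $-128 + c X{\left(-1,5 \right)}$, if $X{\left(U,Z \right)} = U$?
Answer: $-38$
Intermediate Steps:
$c = -90$ ($c = \left(-15\right) 6 = -90$)
$-128 + c X{\left(-1,5 \right)} = -128 - -90 = -128 + 90 = -38$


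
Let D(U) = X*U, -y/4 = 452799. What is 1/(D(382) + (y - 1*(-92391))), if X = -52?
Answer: -1/1738669 ≈ -5.7515e-7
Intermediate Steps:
y = -1811196 (y = -4*452799 = -1811196)
D(U) = -52*U
1/(D(382) + (y - 1*(-92391))) = 1/(-52*382 + (-1811196 - 1*(-92391))) = 1/(-19864 + (-1811196 + 92391)) = 1/(-19864 - 1718805) = 1/(-1738669) = -1/1738669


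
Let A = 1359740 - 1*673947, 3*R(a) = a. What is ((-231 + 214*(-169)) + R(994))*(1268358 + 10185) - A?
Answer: -46112191450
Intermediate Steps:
R(a) = a/3
A = 685793 (A = 1359740 - 673947 = 685793)
((-231 + 214*(-169)) + R(994))*(1268358 + 10185) - A = ((-231 + 214*(-169)) + (⅓)*994)*(1268358 + 10185) - 1*685793 = ((-231 - 36166) + 994/3)*1278543 - 685793 = (-36397 + 994/3)*1278543 - 685793 = -108197/3*1278543 - 685793 = -46111505657 - 685793 = -46112191450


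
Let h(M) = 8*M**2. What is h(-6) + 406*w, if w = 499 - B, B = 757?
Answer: -104460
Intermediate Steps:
w = -258 (w = 499 - 1*757 = 499 - 757 = -258)
h(-6) + 406*w = 8*(-6)**2 + 406*(-258) = 8*36 - 104748 = 288 - 104748 = -104460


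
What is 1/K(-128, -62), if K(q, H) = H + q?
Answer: -1/190 ≈ -0.0052632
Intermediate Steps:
1/K(-128, -62) = 1/(-62 - 128) = 1/(-190) = -1/190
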